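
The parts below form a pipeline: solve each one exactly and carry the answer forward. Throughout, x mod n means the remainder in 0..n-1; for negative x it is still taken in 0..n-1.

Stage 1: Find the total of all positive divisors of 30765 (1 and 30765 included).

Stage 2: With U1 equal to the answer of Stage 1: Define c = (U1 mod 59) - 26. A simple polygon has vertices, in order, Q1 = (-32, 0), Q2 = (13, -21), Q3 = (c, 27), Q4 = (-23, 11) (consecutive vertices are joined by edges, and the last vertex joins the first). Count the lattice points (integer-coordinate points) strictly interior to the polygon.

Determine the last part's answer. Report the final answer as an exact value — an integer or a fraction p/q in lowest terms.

1284

Stage 1: 30765 = 3 * 5 * 7 * 293; sigma = (1 + 3) * (1 + 5) * (1 + 7) * (1 + 293) = 4 * 6 * 8 * 294 = 56448; answer 56448
Stage 2: U1 = 56448; c = 18; cross terms: (-32*-21 - 13*0)=672, (13*27 - 18*-21)=729, (18*11 - -23*27)=819, (-23*0 - -32*11)=352; twice the area = |2572| = 2572; area = 1286; boundary points = 3 + 1 + 1 + 1 = 6; strictly interior points = area - boundary/2 + 1 = 1284; answer 1284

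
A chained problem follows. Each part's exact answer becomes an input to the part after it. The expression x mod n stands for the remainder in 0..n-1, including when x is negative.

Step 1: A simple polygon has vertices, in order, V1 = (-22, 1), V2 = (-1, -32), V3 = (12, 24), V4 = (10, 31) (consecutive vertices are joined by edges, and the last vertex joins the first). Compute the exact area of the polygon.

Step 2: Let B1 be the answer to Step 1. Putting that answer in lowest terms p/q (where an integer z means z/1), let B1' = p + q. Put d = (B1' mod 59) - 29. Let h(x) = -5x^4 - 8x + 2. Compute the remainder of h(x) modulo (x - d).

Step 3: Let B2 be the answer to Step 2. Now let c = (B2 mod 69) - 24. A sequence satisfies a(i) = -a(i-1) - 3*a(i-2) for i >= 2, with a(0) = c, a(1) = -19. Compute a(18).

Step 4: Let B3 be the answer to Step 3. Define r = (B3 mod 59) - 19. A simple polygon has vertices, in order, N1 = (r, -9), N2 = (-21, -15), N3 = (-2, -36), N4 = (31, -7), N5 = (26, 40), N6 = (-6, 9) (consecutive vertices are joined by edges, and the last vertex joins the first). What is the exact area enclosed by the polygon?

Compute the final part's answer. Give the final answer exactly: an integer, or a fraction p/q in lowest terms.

Step 1: cross terms: (-22*-32 - -1*1)=705, (-1*24 - 12*-32)=360, (12*31 - 10*24)=132, (10*1 - -22*31)=692; twice the area = |1889| = 1889; area = 1889/2; answer 1889/2
Step 2: B1 = 1889/2; threaded value p + q = 1891; d = -26; remainder = value at the root: -5*(-26)^4 - 8*(-26)^1 + 2 = (-2284880) + (208) + (2) = -2284670; answer -2284670
Step 3: B2 = -2284670; c = 34; a(2) = -1*(-19) - 3*(34) = -83; iterating: a(2)=-83, a(3)=140, a(4)=109, a(5)=-529, a(6)=202, a(7)=1385, a(8)=-1991, a(9)=-2164, a(10)=8137, a(11)=-1645, a(12)=-22766, a(13)=27701, a(14)=40597, a(15)=-123700, a(16)=1909, a(17)=369191, a(18)=-374918; answer -374918
Step 4: B3 = -374918; r = 8; cross terms: (8*-15 - -21*-9)=-309, (-21*-36 - -2*-15)=726, (-2*-7 - 31*-36)=1130, (31*40 - 26*-7)=1422, (26*9 - -6*40)=474, (-6*-9 - 8*9)=-18; twice the area = |3425| = 3425; area = 3425/2; answer 3425/2

3425/2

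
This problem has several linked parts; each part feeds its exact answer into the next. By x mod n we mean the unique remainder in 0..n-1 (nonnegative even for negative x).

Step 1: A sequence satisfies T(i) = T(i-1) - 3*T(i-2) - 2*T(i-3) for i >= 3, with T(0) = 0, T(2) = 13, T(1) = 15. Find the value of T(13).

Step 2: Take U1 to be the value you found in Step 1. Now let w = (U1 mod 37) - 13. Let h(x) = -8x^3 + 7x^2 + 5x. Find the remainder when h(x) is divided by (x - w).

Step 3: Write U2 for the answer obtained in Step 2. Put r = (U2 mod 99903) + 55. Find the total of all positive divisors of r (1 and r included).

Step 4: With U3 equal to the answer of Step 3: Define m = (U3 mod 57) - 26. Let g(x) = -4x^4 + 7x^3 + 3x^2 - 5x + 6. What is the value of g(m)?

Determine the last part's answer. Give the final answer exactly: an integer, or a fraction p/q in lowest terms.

Step 1: T(3) = 1*(13) - 3*(15) - 2*(0) = -32; iterating: T(3)=-32, T(4)=-101, T(5)=-31, T(6)=336, T(7)=631, T(8)=-315, T(9)=-2880, T(10)=-3197, T(11)=6073, T(12)=21424, T(13)=9599; answer 9599
Step 2: U1 = 9599; w = 3; remainder = value at the root: -8*(3)^3 + 7*(3)^2 + 5*(3)^1 = (-216) + (63) + (15) = -138; answer -138
Step 3: U2 = -138; r = 99820; 99820 = 2^2 * 5 * 7 * 23 * 31; sigma = (1 + 2 + 4) * (1 + 5) * (1 + 7) * (1 + 23) * (1 + 31) = 7 * 6 * 8 * 24 * 32 = 258048; answer 258048
Step 4: U3 = 258048; m = -17; -4*(-17)^4 + 7*(-17)^3 + 3*(-17)^2 - 5*(-17)^1 + 6 = (-334084) + (-34391) + (867) + (85) + (6) = -367517; answer -367517

-367517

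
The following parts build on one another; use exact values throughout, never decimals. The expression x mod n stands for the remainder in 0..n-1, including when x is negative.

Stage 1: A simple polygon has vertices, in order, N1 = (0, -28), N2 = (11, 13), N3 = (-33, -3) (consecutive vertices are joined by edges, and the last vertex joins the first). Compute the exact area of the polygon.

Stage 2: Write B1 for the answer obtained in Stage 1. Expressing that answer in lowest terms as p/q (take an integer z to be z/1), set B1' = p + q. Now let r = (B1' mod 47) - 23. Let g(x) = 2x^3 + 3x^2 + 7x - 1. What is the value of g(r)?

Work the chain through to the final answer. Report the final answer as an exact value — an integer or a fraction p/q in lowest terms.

Stage 1: cross terms: (0*13 - 11*-28)=308, (11*-3 - -33*13)=396, (-33*-28 - 0*-3)=924; twice the area = |1628| = 1628; area = 814; answer 814
Stage 2: B1 = 814; threaded value p + q = 815; r = -7; 2*(-7)^3 + 3*(-7)^2 + 7*(-7)^1 - 1 = (-686) + (147) + (-49) + (-1) = -589; answer -589

-589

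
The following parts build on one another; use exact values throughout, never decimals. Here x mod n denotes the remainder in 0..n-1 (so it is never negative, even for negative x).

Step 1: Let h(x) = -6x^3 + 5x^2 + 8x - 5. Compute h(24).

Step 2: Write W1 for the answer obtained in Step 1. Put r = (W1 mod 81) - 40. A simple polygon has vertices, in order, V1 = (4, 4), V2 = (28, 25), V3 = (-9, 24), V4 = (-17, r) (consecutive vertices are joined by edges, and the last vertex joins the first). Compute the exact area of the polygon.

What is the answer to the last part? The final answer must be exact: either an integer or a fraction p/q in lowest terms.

Step 1: -6*(24)^3 + 5*(24)^2 + 8*(24)^1 - 5 = (-82944) + (2880) + (192) + (-5) = -79877; answer -79877
Step 2: W1 = -79877; r = 30; cross terms: (4*25 - 28*4)=-12, (28*24 - -9*25)=897, (-9*30 - -17*24)=138, (-17*4 - 4*30)=-188; twice the area = |835| = 835; area = 835/2; answer 835/2

835/2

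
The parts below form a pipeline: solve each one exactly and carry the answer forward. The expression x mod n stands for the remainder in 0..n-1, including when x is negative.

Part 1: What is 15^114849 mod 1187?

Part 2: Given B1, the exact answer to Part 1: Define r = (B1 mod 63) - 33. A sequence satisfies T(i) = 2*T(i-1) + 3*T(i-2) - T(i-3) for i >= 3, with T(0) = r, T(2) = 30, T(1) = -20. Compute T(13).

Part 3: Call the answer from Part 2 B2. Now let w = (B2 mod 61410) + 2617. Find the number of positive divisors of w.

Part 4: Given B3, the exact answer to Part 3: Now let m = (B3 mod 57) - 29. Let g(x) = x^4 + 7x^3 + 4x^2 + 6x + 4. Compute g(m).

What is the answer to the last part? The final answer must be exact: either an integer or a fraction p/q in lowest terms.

Part 1: squarings mod 1187: 15^1=15, 15^2=225, 15^4=771, 15^8=941, 15^16=1166, 15^32=441, 15^64=1000, 15^128=546, 15^256=179, 15^512=1179, 15^1024=64, 15^2048=535, 15^4096=158, 15^8192=37, 15^16384=182, 15^32768=1075, 15^65536=674; 15^114849 = 15^1 * 15^32 * 15^128 * 15^16384 * 15^32768 * 15^65536 = 91 (mod 1187); answer 91
Part 2: B1 = 91; r = -5; T(3) = 2*(30) + 3*(-20) - 1*(-5) = 5; iterating: T(3)=5, T(4)=120, T(5)=225, T(6)=805, T(7)=2165, T(8)=6520, T(9)=18730, T(10)=54855, T(11)=159380, T(12)=464595, T(13)=1352475; answer 1352475
Part 3: B2 = 1352475; w = 4072; 4072 = 2^3 * 509; number of divisors = (3+1) * (1+1) = 8; answer 8
Part 4: B3 = 8; m = -21; 1*(-21)^4 + 7*(-21)^3 + 4*(-21)^2 + 6*(-21)^1 + 4 = (194481) + (-64827) + (1764) + (-126) + (4) = 131296; answer 131296

131296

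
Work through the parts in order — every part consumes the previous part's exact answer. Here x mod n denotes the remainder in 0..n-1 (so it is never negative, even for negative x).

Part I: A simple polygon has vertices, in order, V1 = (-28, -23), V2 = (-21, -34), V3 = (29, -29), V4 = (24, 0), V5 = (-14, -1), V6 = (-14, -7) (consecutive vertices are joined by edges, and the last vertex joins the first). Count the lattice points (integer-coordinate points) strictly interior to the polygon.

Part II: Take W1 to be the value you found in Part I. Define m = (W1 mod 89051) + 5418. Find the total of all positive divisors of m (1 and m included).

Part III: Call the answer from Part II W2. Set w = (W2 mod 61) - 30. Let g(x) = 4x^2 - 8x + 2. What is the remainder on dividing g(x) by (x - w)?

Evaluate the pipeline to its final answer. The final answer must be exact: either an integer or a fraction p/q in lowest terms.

142

Part I: cross terms: (-28*-34 - -21*-23)=469, (-21*-29 - 29*-34)=1595, (29*0 - 24*-29)=696, (24*-1 - -14*0)=-24, (-14*-7 - -14*-1)=84, (-14*-23 - -28*-7)=126; twice the area = |2946| = 2946; area = 1473; boundary points = 1 + 5 + 1 + 1 + 6 + 2 = 16; strictly interior points = area - boundary/2 + 1 = 1466; answer 1466
Part II: W1 = 1466; m = 6884; 6884 = 2^2 * 1721; sigma = (1 + 2 + 4) * (1 + 1721) = 7 * 1722 = 12054; answer 12054
Part III: W2 = 12054; w = 7; remainder = value at the root: 4*(7)^2 - 8*(7)^1 + 2 = (196) + (-56) + (2) = 142; answer 142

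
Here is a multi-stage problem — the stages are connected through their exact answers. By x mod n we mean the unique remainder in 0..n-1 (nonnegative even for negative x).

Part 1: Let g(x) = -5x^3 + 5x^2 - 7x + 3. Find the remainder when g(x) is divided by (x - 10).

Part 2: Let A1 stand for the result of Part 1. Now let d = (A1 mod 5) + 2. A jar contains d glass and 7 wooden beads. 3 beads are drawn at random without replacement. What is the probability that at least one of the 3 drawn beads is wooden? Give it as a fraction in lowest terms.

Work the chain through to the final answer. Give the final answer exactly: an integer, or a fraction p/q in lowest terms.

Part 1: remainder = value at the root: -5*(10)^3 + 5*(10)^2 - 7*(10)^1 + 3 = (-5000) + (500) + (-70) + (3) = -4567; answer -4567
Part 2: A1 = -4567; d = 5; total draws C(12,3) = 220; complement C(5,3) = 10; favorable 220 - 10 = 210; P = 21/22; answer 21/22

21/22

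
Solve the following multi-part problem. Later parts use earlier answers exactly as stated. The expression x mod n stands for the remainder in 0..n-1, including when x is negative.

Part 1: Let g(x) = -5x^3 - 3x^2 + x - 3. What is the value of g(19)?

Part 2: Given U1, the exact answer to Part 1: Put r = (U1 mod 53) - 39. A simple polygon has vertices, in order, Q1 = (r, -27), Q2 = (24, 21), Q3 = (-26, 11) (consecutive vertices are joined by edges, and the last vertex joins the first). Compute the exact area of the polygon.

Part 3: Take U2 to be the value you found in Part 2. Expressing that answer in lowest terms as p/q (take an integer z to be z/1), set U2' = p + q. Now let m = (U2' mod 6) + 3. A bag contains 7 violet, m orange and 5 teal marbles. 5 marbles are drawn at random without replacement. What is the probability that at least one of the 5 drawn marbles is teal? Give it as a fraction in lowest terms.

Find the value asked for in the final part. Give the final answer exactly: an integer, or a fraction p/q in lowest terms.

4813/5814

Part 1: -5*(19)^3 - 3*(19)^2 + 1*(19)^1 - 3 = (-34295) + (-1083) + (19) + (-3) = -35362; answer -35362
Part 2: U1 = -35362; r = 3; cross terms: (3*21 - 24*-27)=711, (24*11 - -26*21)=810, (-26*-27 - 3*11)=669; twice the area = |2190| = 2190; area = 1095; answer 1095
Part 3: U2 = 1095; threaded value p + q = 1096; m = 7; total draws C(19,5) = 11628; complement C(14,5) = 2002; favorable 11628 - 2002 = 9626; P = 4813/5814; answer 4813/5814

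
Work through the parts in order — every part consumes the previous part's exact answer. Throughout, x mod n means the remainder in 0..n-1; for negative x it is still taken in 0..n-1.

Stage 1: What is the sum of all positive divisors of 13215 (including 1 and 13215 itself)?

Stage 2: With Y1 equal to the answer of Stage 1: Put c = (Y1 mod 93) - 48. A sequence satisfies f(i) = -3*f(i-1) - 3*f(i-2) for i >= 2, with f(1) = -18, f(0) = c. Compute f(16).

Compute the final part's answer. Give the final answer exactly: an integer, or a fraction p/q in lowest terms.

0

Stage 1: 13215 = 3 * 5 * 881; sigma = (1 + 3) * (1 + 5) * (1 + 881) = 4 * 6 * 882 = 21168; answer 21168
Stage 2: Y1 = 21168; c = 9; f(2) = -3*(-18) - 3*(9) = 27; iterating: f(2)=27, f(3)=-27, f(4)=0, f(5)=81, f(6)=-243, f(7)=486, f(8)=-729, f(9)=729, f(10)=0, f(11)=-2187, f(12)=6561, f(13)=-13122, f(14)=19683, f(15)=-19683, f(16)=0; answer 0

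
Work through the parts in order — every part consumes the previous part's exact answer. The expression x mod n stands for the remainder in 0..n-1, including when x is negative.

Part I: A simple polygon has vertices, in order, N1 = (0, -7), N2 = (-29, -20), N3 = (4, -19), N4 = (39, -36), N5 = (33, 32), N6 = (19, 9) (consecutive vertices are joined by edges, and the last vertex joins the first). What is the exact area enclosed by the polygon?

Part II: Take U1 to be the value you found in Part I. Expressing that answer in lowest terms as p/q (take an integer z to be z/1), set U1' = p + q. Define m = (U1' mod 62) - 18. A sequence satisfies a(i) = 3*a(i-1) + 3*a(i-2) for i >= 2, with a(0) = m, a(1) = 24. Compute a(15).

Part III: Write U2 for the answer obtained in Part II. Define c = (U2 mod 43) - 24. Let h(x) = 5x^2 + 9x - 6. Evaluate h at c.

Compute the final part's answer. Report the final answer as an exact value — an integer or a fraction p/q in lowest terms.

1254

Part I: cross terms: (0*-20 - -29*-7)=-203, (-29*-19 - 4*-20)=631, (4*-36 - 39*-19)=597, (39*32 - 33*-36)=2436, (33*9 - 19*32)=-311, (19*-7 - 0*9)=-133; twice the area = |3017| = 3017; area = 3017/2; answer 3017/2
Part II: U1 = 3017/2; threaded value p + q = 3019; m = 25; a(2) = 3*(24) + 3*(25) = 147; iterating: a(2)=147, a(3)=513, a(4)=1980, a(5)=7479, a(6)=28377, a(7)=107568, a(8)=407835, a(9)=1546209, a(10)=5862132, a(11)=22225023, a(12)=84261465, a(13)=319459464, a(14)=1211162787, a(15)=4591866753; answer 4591866753
Part III: U2 = 4591866753; c = 15; 5*(15)^2 + 9*(15)^1 - 6 = (1125) + (135) + (-6) = 1254; answer 1254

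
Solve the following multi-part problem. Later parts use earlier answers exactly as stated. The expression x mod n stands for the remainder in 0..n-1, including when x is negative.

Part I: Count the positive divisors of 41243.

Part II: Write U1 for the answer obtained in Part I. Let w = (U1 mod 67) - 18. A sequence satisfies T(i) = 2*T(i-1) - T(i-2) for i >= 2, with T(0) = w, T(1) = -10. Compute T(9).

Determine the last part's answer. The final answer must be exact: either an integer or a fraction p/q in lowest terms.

38

Part I: 41243 is prime, so its only divisors are 1 and 41243; count = 2; answer 2
Part II: U1 = 2; w = -16; T(2) = 2*(-10) - 1*(-16) = -4; iterating: T(2)=-4, T(3)=2, T(4)=8, T(5)=14, T(6)=20, T(7)=26, T(8)=32, T(9)=38; answer 38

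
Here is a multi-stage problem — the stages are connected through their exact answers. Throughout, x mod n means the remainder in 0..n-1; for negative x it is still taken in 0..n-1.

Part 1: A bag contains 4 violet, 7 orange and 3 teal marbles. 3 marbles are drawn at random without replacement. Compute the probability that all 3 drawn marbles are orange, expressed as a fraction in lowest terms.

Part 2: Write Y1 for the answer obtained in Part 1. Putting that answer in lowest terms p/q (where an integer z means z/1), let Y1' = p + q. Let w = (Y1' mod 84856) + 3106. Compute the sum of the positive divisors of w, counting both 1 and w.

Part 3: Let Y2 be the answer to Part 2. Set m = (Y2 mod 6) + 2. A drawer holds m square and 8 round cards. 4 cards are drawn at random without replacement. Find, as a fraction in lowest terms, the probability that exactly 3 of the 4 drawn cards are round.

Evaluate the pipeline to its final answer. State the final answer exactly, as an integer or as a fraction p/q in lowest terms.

Part 1: total draws C(14,3) = 364; favorable C(7,3) = 35; P = 5/52; answer 5/52
Part 2: Y1 = 5/52; threaded value p + q = 57; w = 3163; 3163 is prime, so its only divisors are 1 and 3163; sigma = 1 + 3163 = 3164; answer 3164
Part 3: Y2 = 3164; m = 4; total draws C(12,4) = 495; favorable C(8,3)*C(4,1) = 224; P = 224/495; answer 224/495

224/495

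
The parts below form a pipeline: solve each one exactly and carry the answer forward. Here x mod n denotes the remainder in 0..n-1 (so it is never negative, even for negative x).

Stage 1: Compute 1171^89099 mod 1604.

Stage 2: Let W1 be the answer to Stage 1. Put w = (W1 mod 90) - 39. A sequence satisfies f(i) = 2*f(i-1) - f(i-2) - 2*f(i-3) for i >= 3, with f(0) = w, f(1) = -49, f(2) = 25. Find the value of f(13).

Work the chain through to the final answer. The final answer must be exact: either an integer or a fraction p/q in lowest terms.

25229

Stage 1: squarings mod 1604: 1171^1=1171, 1171^2=1425, 1171^4=1565, 1171^8=1521, 1171^16=473, 1171^32=773, 1171^64=841, 1171^128=1521, 1171^256=473, 1171^512=773, 1171^1024=841, 1171^2048=1521, 1171^4096=473, 1171^8192=773, 1171^16384=841, 1171^32768=1521, 1171^65536=473; 1171^89099 = 1171^1 * 1171^2 * 1171^8 * 1171^1024 * 1171^2048 * 1171^4096 * 1171^16384 * 1171^65536 = 1391 (mod 1604); answer 1391
Stage 2: W1 = 1391; w = 2; f(3) = 2*(25) - 1*(-49) - 2*(2) = 95; iterating: f(3)=95, f(4)=263, f(5)=381, f(6)=309, f(7)=-289, f(8)=-1649, f(9)=-3627, f(10)=-5027, f(11)=-3129, f(12)=6023, f(13)=25229; answer 25229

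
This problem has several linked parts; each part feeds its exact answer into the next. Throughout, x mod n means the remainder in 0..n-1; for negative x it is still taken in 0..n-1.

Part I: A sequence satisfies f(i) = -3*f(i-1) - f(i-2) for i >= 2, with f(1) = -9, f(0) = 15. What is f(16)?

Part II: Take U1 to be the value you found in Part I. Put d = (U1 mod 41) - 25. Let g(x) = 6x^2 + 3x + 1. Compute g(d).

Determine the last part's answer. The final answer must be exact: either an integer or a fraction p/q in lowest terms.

Part I: f(2) = -3*(-9) - 1*(15) = 12; iterating: f(2)=12, f(3)=-27, f(4)=69, f(5)=-180, f(6)=471, f(7)=-1233, f(8)=3228, f(9)=-8451, f(10)=22125, f(11)=-57924, f(12)=151647, f(13)=-397017, f(14)=1039404, f(15)=-2721195, f(16)=7124181; answer 7124181
Part II: U1 = 7124181; d = -4; 6*(-4)^2 + 3*(-4)^1 + 1 = (96) + (-12) + (1) = 85; answer 85

85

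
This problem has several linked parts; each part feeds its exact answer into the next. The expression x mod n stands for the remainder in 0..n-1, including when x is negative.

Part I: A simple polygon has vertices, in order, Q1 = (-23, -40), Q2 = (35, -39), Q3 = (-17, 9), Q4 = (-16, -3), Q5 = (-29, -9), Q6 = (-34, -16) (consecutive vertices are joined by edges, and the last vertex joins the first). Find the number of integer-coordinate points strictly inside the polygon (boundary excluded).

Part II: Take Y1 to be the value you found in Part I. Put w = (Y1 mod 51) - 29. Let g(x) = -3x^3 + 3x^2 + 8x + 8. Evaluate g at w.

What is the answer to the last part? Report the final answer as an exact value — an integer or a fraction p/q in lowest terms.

Part I: cross terms: (-23*-39 - 35*-40)=2297, (35*9 - -17*-39)=-348, (-17*-3 - -16*9)=195, (-16*-9 - -29*-3)=57, (-29*-16 - -34*-9)=158, (-34*-40 - -23*-16)=992; twice the area = |3351| = 3351; area = 3351/2; boundary points = 1 + 4 + 1 + 1 + 1 + 1 = 9; strictly interior points = area - boundary/2 + 1 = 1672; answer 1672
Part II: Y1 = 1672; w = 11; -3*(11)^3 + 3*(11)^2 + 8*(11)^1 + 8 = (-3993) + (363) + (88) + (8) = -3534; answer -3534

-3534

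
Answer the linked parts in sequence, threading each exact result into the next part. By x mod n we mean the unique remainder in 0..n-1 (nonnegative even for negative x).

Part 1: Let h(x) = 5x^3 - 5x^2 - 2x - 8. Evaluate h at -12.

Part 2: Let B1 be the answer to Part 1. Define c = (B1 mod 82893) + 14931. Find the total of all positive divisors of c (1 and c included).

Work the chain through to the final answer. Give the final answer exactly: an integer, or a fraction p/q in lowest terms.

241920

Part 1: 5*(-12)^3 - 5*(-12)^2 - 2*(-12)^1 - 8 = (-8640) + (-720) + (24) + (-8) = -9344; answer -9344
Part 2: B1 = -9344; c = 88480; 88480 = 2^5 * 5 * 7 * 79; sigma = (1 + 2 + 4 + 8 + 16 + 32) * (1 + 5) * (1 + 7) * (1 + 79) = 63 * 6 * 8 * 80 = 241920; answer 241920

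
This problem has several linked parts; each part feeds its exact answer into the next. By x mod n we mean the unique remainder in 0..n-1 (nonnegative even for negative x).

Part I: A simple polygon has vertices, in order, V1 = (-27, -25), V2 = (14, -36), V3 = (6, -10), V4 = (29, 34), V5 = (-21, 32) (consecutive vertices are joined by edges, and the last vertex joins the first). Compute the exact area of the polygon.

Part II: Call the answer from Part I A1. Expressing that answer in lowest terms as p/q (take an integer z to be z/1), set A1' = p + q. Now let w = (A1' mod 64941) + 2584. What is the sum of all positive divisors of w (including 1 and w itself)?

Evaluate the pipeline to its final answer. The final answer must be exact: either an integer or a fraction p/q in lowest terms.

Part I: cross terms: (-27*-36 - 14*-25)=1322, (14*-10 - 6*-36)=76, (6*34 - 29*-10)=494, (29*32 - -21*34)=1642, (-21*-25 - -27*32)=1389; twice the area = |4923| = 4923; area = 4923/2; answer 4923/2
Part II: A1 = 4923/2; threaded value p + q = 4925; w = 7509; 7509 = 3 * 2503; sigma = (1 + 3) * (1 + 2503) = 4 * 2504 = 10016; answer 10016

10016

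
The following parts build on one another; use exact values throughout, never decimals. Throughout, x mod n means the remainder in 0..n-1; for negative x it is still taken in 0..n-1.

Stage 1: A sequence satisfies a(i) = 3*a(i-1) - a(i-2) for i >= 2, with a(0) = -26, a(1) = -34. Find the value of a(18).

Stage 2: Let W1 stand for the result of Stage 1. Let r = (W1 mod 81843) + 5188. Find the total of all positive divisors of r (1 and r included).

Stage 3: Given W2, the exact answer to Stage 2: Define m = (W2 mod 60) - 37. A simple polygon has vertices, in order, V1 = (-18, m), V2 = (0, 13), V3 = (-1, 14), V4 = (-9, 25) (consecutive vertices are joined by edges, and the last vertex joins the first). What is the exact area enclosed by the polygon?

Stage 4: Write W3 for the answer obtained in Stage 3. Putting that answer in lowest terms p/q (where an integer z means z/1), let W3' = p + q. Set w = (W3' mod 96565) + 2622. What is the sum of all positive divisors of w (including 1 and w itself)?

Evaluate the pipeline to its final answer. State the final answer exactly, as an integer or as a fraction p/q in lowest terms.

3480

Stage 1: a(2) = 3*(-34) - 1*(-26) = -76; iterating: a(2)=-76, a(3)=-194, a(4)=-506, a(5)=-1324, a(6)=-3466, a(7)=-9074, a(8)=-23756, a(9)=-62194, a(10)=-162826, a(11)=-426284, a(12)=-1116026, a(13)=-2921794, a(14)=-7649356, a(15)=-20026274, a(16)=-52429466, a(17)=-137262124, a(18)=-359356906; answer -359356906
Stage 2: W1 = -359356906; r = 20895; 20895 = 3 * 5 * 7 * 199; sigma = (1 + 3) * (1 + 5) * (1 + 7) * (1 + 199) = 4 * 6 * 8 * 200 = 38400; answer 38400
Stage 3: W2 = 38400; m = -37; cross terms: (-18*13 - 0*-37)=-234, (0*14 - -1*13)=13, (-1*25 - -9*14)=101, (-9*-37 - -18*25)=783; twice the area = |663| = 663; area = 663/2; answer 663/2
Stage 4: W3 = 663/2; threaded value p + q = 665; w = 3287; 3287 = 19 * 173; sigma = (1 + 19) * (1 + 173) = 20 * 174 = 3480; answer 3480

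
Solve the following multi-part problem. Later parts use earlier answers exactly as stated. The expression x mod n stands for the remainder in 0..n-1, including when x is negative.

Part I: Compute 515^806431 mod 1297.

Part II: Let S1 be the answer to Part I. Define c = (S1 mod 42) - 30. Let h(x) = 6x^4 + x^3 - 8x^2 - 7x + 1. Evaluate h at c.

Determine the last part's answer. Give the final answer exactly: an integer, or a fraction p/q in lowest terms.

4212773

Part I: squarings mod 1297: 515^1=515, 515^2=637, 515^4=1105, 515^8=548, 515^16=697, 515^32=731, 515^64=1294, 515^128=9, 515^256=81, 515^512=76, 515^1024=588, 515^2048=742, 515^4096=636, 515^8192=1129, 515^16384=987, 515^32768=122, 515^65536=617, 515^131072=668, 515^262144=56, 515^524288=542; 515^806431 = 515^1 * 515^2 * 515^4 * 515^8 * 515^16 * 515^512 * 515^1024 * 515^2048 * 515^16384 * 515^262144 * 515^524288 = 337 (mod 1297); answer 337
Part II: S1 = 337; c = -29; 6*(-29)^4 + 1*(-29)^3 - 8*(-29)^2 - 7*(-29)^1 + 1 = (4243686) + (-24389) + (-6728) + (203) + (1) = 4212773; answer 4212773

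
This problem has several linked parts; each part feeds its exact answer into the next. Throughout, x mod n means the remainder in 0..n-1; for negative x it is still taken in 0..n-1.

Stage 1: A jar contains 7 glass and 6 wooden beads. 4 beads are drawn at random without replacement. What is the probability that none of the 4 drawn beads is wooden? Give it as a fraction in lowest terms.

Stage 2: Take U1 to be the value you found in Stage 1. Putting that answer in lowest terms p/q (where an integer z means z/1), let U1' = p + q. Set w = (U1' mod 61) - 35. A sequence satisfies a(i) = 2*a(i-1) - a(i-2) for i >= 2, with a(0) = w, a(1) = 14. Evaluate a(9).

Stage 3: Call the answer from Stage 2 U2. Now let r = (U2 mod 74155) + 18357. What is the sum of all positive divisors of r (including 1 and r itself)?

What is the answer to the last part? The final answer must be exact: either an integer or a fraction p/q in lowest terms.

18540

Stage 1: total draws C(13,4) = 715; favorable C(7,4) = 35; P = 7/143; answer 7/143
Stage 2: U1 = 7/143; threaded value p + q = 150; w = -7; a(2) = 2*(14) - 1*(-7) = 35; iterating: a(2)=35, a(3)=56, a(4)=77, a(5)=98, a(6)=119, a(7)=140, a(8)=161, a(9)=182; answer 182
Stage 3: U2 = 182; r = 18539; 18539 is prime, so its only divisors are 1 and 18539; sigma = 1 + 18539 = 18540; answer 18540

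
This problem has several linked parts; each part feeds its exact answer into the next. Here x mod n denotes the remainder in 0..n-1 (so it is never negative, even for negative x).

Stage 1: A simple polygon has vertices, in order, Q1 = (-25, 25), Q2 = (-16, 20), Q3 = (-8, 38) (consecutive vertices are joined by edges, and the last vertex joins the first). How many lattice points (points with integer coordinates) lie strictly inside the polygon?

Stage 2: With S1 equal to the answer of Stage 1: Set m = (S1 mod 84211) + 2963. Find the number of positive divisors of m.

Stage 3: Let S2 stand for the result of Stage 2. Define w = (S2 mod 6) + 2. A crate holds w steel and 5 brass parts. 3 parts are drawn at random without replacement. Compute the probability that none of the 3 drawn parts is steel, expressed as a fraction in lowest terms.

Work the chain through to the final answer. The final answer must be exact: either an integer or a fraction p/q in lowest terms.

Stage 1: cross terms: (-25*20 - -16*25)=-100, (-16*38 - -8*20)=-448, (-8*25 - -25*38)=750; twice the area = |202| = 202; area = 101; boundary points = 1 + 2 + 1 = 4; strictly interior points = area - boundary/2 + 1 = 100; answer 100
Stage 2: S1 = 100; m = 3063; 3063 = 3 * 1021; number of divisors = (1+1) * (1+1) = 4; answer 4
Stage 3: S2 = 4; w = 6; total draws C(11,3) = 165; favorable C(5,3) = 10; P = 2/33; answer 2/33

2/33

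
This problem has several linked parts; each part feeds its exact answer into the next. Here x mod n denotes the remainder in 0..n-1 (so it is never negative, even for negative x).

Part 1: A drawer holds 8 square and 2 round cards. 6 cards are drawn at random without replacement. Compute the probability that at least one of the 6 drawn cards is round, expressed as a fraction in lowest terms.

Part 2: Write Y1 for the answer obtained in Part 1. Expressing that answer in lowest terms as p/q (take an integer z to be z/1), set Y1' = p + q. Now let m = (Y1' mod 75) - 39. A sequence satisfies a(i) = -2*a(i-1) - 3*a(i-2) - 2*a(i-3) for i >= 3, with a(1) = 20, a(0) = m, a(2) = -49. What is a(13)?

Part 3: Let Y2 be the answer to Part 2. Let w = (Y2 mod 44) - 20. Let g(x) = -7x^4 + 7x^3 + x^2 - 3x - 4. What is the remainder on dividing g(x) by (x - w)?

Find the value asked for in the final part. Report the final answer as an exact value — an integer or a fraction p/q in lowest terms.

-2216

Part 1: total draws C(10,6) = 210; complement C(8,6) = 28; favorable 210 - 28 = 182; P = 13/15; answer 13/15
Part 2: Y1 = 13/15; threaded value p + q = 28; m = -11; a(3) = -2*(-49) - 3*(20) - 2*(-11) = 60; iterating: a(3)=60, a(4)=-13, a(5)=-56, a(6)=31, a(7)=132, a(8)=-245, a(9)=32, a(10)=407, a(11)=-420, a(12)=-445, a(13)=1336; answer 1336
Part 3: Y2 = 1336; w = -4; remainder = value at the root: -7*(-4)^4 + 7*(-4)^3 + 1*(-4)^2 - 3*(-4)^1 - 4 = (-1792) + (-448) + (16) + (12) + (-4) = -2216; answer -2216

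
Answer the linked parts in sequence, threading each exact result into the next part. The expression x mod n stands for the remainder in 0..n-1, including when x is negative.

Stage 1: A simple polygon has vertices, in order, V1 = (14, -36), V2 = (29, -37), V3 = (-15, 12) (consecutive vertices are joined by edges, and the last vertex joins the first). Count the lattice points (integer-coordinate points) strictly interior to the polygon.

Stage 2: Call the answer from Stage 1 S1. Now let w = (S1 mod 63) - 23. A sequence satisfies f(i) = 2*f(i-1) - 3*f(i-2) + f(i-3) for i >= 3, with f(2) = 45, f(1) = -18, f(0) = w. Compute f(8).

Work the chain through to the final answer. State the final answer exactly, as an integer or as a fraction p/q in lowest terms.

Stage 1: cross terms: (14*-37 - 29*-36)=526, (29*12 - -15*-37)=-207, (-15*-36 - 14*12)=372; twice the area = |691| = 691; area = 691/2; boundary points = 1 + 1 + 1 = 3; strictly interior points = area - boundary/2 + 1 = 345; answer 345
Stage 2: S1 = 345; w = 7; f(3) = 2*(45) - 3*(-18) + 1*(7) = 151; iterating: f(3)=151, f(4)=149, f(5)=-110, f(6)=-516, f(7)=-553, f(8)=332; answer 332

332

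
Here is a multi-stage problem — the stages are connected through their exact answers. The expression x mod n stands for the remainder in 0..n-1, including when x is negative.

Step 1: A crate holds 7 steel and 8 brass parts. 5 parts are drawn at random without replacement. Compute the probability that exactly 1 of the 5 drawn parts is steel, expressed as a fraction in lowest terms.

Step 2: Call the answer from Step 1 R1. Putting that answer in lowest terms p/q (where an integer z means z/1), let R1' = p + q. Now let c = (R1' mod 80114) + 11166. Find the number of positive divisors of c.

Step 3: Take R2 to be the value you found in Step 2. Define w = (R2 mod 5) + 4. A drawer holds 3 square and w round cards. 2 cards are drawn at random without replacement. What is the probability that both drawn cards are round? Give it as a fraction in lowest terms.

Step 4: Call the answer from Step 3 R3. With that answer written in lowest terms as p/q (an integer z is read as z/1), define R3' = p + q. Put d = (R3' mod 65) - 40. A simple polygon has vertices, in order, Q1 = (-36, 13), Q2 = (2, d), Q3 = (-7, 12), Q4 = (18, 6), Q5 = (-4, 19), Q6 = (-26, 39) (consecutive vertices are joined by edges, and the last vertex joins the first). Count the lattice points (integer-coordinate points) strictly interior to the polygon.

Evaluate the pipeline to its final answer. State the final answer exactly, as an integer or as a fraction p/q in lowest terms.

1071

Step 1: total draws C(15,5) = 3003; favorable C(7,1)*C(8,4) = 490; P = 70/429; answer 70/429
Step 2: R1 = 70/429; threaded value p + q = 499; c = 11665; 11665 = 5 * 2333; number of divisors = (1+1) * (1+1) = 4; answer 4
Step 3: R2 = 4; w = 8; total draws C(11,2) = 55; favorable C(8,2) = 28; P = 28/55; answer 28/55
Step 4: R3 = 28/55; threaded value p + q = 83; d = -22; cross terms: (-36*-22 - 2*13)=766, (2*12 - -7*-22)=-130, (-7*6 - 18*12)=-258, (18*19 - -4*6)=366, (-4*39 - -26*19)=338, (-26*13 - -36*39)=1066; twice the area = |2148| = 2148; area = 1074; boundary points = 1 + 1 + 1 + 1 + 2 + 2 = 8; strictly interior points = area - boundary/2 + 1 = 1071; answer 1071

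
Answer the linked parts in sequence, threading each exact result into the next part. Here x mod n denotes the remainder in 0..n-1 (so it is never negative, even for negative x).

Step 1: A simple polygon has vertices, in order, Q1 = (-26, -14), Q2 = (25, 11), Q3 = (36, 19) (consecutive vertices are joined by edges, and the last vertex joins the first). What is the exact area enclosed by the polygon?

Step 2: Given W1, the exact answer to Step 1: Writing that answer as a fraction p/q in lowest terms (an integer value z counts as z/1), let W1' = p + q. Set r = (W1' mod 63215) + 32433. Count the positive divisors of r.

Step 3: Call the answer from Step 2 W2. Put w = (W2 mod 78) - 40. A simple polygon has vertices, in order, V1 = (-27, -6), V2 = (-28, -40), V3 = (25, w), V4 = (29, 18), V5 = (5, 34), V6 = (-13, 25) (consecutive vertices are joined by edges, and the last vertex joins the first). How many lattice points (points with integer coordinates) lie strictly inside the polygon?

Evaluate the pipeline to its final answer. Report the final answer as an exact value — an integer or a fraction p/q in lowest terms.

Step 1: cross terms: (-26*11 - 25*-14)=64, (25*19 - 36*11)=79, (36*-14 - -26*19)=-10; twice the area = |133| = 133; area = 133/2; answer 133/2
Step 2: W1 = 133/2; threaded value p + q = 135; r = 32568; 32568 = 2^3 * 3 * 23 * 59; number of divisors = (3+1) * (1+1) * (1+1) * (1+1) = 32; answer 32
Step 3: W2 = 32; w = -8; cross terms: (-27*-40 - -28*-6)=912, (-28*-8 - 25*-40)=1224, (25*18 - 29*-8)=682, (29*34 - 5*18)=896, (5*25 - -13*34)=567, (-13*-6 - -27*25)=753; twice the area = |5034| = 5034; area = 2517; boundary points = 1 + 1 + 2 + 8 + 9 + 1 = 22; strictly interior points = area - boundary/2 + 1 = 2507; answer 2507

2507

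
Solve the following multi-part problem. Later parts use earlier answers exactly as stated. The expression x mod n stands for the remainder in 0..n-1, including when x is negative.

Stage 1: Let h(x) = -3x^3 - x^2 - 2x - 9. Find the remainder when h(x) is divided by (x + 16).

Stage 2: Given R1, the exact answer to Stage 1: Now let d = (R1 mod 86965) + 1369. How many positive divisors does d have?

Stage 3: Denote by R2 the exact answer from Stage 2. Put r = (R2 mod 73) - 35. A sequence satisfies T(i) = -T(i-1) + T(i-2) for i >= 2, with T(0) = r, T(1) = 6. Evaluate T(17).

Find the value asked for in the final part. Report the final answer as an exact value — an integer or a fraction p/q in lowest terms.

Stage 1: remainder = value at the root: -3*(-16)^3 - 1*(-16)^2 - 2*(-16)^1 - 9 = (12288) + (-256) + (32) + (-9) = 12055; answer 12055
Stage 2: R1 = 12055; d = 13424; 13424 = 2^4 * 839; number of divisors = (4+1) * (1+1) = 10; answer 10
Stage 3: R2 = 10; r = -25; T(2) = -1*(6) + 1*(-25) = -31; iterating: T(2)=-31, T(3)=37, T(4)=-68, T(5)=105, T(6)=-173, T(7)=278, T(8)=-451, T(9)=729, T(10)=-1180, T(11)=1909, T(12)=-3089, T(13)=4998, T(14)=-8087, T(15)=13085, T(16)=-21172, T(17)=34257; answer 34257

34257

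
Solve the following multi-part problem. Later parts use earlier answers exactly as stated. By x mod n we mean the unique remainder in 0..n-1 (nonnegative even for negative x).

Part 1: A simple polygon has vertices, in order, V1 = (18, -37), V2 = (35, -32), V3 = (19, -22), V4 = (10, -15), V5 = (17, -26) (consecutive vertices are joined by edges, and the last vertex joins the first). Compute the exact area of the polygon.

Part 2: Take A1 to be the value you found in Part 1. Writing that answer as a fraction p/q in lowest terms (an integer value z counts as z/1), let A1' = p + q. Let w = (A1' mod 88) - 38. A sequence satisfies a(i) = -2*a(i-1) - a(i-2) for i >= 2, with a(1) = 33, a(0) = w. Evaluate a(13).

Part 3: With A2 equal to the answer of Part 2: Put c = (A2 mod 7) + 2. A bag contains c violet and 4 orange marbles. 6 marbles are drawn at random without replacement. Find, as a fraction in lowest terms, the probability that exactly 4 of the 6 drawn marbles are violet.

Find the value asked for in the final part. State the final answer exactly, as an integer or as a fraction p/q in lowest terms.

5/14

Part 1: cross terms: (18*-32 - 35*-37)=719, (35*-22 - 19*-32)=-162, (19*-15 - 10*-22)=-65, (10*-26 - 17*-15)=-5, (17*-37 - 18*-26)=-161; twice the area = |326| = 326; area = 163; answer 163
Part 2: A1 = 163; threaded value p + q = 164; w = 38; a(2) = -2*(33) - 1*(38) = -104; iterating: a(2)=-104, a(3)=175, a(4)=-246, a(5)=317, a(6)=-388, a(7)=459, a(8)=-530, a(9)=601, a(10)=-672, a(11)=743, a(12)=-814, a(13)=885; answer 885
Part 3: A2 = 885; c = 5; total draws C(9,6) = 84; favorable C(5,4)*C(4,2) = 30; P = 5/14; answer 5/14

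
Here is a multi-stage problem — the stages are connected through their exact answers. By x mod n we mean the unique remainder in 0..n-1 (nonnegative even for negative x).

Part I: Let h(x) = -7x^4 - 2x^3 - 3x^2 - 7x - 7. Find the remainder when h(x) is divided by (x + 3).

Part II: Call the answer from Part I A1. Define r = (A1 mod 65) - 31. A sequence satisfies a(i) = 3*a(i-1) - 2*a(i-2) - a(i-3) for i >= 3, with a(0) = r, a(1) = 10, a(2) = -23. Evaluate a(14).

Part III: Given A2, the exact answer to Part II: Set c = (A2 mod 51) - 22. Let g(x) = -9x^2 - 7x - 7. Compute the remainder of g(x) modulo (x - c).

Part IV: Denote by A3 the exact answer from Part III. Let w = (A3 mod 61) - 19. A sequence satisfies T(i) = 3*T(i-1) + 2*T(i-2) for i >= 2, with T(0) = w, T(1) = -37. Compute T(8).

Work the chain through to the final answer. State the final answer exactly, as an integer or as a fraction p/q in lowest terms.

Part I: remainder = value at the root: -7*(-3)^4 - 2*(-3)^3 - 3*(-3)^2 - 7*(-3)^1 - 7 = (-567) + (54) + (-27) + (21) + (-7) = -526; answer -526
Part II: A1 = -526; r = 28; a(3) = 3*(-23) - 2*(10) - 1*(28) = -117; iterating: a(3)=-117, a(4)=-315, a(5)=-688, a(6)=-1317, a(7)=-2260, a(8)=-3458, a(9)=-4537, a(10)=-4435, a(11)=-773, a(12)=11088, a(13)=39245, a(14)=96332; answer 96332
Part III: A2 = 96332; c = 22; remainder = value at the root: -9*(22)^2 - 7*(22)^1 - 7 = (-4356) + (-154) + (-7) = -4517; answer -4517
Part IV: A3 = -4517; w = 39; T(2) = 3*(-37) + 2*(39) = -33; iterating: T(2)=-33, T(3)=-173, T(4)=-585, T(5)=-2101, T(6)=-7473, T(7)=-26621, T(8)=-94809; answer -94809

-94809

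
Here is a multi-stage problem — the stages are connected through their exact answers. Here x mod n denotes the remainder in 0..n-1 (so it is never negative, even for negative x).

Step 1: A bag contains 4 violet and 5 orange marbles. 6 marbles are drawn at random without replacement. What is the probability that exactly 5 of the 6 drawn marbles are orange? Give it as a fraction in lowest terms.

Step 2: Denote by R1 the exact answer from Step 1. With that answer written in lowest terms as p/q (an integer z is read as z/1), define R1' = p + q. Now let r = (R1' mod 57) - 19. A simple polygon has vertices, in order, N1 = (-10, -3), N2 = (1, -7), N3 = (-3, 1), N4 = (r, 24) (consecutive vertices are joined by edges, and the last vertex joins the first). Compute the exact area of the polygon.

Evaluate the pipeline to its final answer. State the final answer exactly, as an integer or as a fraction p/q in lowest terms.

Step 1: total draws C(9,6) = 84; favorable C(5,5)*C(4,1) = 4; P = 1/21; answer 1/21
Step 2: R1 = 1/21; threaded value p + q = 22; r = 3; cross terms: (-10*-7 - 1*-3)=73, (1*1 - -3*-7)=-20, (-3*24 - 3*1)=-75, (3*-3 - -10*24)=231; twice the area = |209| = 209; area = 209/2; answer 209/2

209/2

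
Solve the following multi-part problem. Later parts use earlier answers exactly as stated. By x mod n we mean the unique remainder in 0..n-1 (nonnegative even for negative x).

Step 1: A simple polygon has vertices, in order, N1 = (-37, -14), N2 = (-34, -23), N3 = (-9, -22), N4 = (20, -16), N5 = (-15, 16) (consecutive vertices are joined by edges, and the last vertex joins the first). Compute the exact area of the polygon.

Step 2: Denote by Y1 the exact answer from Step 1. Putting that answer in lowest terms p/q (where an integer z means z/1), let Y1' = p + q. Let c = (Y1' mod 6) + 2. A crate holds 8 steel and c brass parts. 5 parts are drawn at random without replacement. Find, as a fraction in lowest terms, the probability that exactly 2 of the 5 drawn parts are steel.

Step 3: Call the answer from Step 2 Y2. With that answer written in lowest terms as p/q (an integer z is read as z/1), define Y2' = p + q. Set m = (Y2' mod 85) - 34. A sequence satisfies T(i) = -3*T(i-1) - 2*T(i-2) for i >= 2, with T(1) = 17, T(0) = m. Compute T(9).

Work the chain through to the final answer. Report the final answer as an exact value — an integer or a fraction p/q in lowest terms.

-2023

Step 1: cross terms: (-37*-23 - -34*-14)=375, (-34*-22 - -9*-23)=541, (-9*-16 - 20*-22)=584, (20*16 - -15*-16)=80, (-15*-14 - -37*16)=802; twice the area = |2382| = 2382; area = 1191; answer 1191
Step 2: Y1 = 1191; threaded value p + q = 1192; c = 6; total draws C(14,5) = 2002; favorable C(8,2)*C(6,3) = 560; P = 40/143; answer 40/143
Step 3: Y2 = 40/143; threaded value p + q = 183; m = -21; T(2) = -3*(17) - 2*(-21) = -9; iterating: T(2)=-9, T(3)=-7, T(4)=39, T(5)=-103, T(6)=231, T(7)=-487, T(8)=999, T(9)=-2023; answer -2023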